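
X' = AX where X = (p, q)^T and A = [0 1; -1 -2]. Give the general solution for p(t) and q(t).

p(t) = c_1e^(-t) + c_2te^(-t) - c_2e^(-t), q(t) = -c_1e^(-t) - c_2te^(-t) + 2c_2e^(-t)

Coefficient matrix A = [[0, 1], [-1, -2]].
Characteristic polynomial det(A - λI) = λ^2 + 2λ + 1 = 0.
Single eigenvalue λ = -1 with algebraic multiplicity 2.
Eigenvector v = (1,-1); generalized eigenvector w with (A-λI)w=v is (-1,2).
General solution: e^(-t)[c_1·v + c_2·(t·v + w)].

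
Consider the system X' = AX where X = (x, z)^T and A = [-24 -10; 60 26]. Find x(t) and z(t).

Coefficient matrix A = [[-24, -10], [60, 26]].
Characteristic polynomial det(A - λI) = λ^2 - 2λ - 24 = 0.
Eigenvalues λ = 6, -4.
For λ=6: (A-λI) row 1 is [-30, -10], so an eigenvector is (-1, 3).
For λ=-4: (A-λI) row 1 is [-20, -10], so an eigenvector is (1, -2).
General solution: C_1e^(6t)(-1,3) + C_2e^(-4t)(1,-2).

x(t) = -C_1e^(6t) + C_2e^(-4t), z(t) = 3C_1e^(6t) - 2C_2e^(-4t)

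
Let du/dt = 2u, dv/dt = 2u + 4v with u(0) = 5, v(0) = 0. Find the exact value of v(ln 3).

360

A = [[2,0],[2,4]]; eigenvalues λ = 4, 2.
Eigenvectors: (0,1) for λ=4, (-1,1) for λ=2.
From the initial condition, c_1 = 5, c_2 = -5.
v(ln 3) = (5)(3^4)(1) + (-5)(3^2)(1) = 360.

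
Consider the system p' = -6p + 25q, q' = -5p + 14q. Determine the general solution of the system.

Coefficient matrix A = [[-6, 25], [-5, 14]].
Characteristic polynomial det(A - λI) = λ^2 - 8λ + 41 = 0.
Eigenvalues λ = 4 ± 5i (complex conjugate pair).
For λ=4+5i: an eigenvector is (-1,0) - i(2,1) = (-1 - 2i, 0 - i).
A real fundamental pair from Re and Im of e^((4+5i)t)v: X_1 = e^(4t)(cos(5t)·(-1,0) + sin(5t)·(2,1)), X_2 = e^(4t)(sin(5t)·(-1,0) - cos(5t)·(2,1)).
General solution: K_1X_1 + K_2X_2.

p(t) = 2K_1e^(4t)sin(5t) - K_1e^(4t)cos(5t) - K_2e^(4t)sin(5t) - 2K_2e^(4t)cos(5t), q(t) = K_1e^(4t)sin(5t) - K_2e^(4t)cos(5t)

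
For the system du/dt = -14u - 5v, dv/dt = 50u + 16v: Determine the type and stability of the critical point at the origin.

unstable spiral

A = [[-14,-5],[50,16]]; det(A-λI) = λ^2 - 2λ + 26.
λ = 1 ± 5i: positive real part.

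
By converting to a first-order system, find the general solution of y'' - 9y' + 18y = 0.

Let x_1 = y, x_2 = y'. Then x_1' = x_2 and x_2' = -18x_1 + 9x_2.
A = [[0,1],[-18,9]]; det(A-λI) = λ^2 - 9λ + 18.
Eigenvalues λ = 6, 3 with eigenvectors (1,6), (1,3).

y(t) = C_1e^(6t) + C_2e^(3t)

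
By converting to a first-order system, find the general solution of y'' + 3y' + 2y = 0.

y(t) = c_1e^(-t) + c_2e^(-2t)

Let x_1 = y, x_2 = y'. Then x_1' = x_2 and x_2' = -2x_1 - 3x_2.
A = [[0,1],[-2,-3]]; det(A-λI) = λ^2 + 3λ + 2.
Eigenvalues λ = -1, -2 with eigenvectors (1,-1), (1,-2).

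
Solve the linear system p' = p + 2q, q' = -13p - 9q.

Coefficient matrix A = [[1, 2], [-13, -9]].
Characteristic polynomial det(A - λI) = λ^2 + 8λ + 17 = 0.
Eigenvalues λ = -4 ± i (complex conjugate pair).
For λ=-4+i: an eigenvector is (-1,2) - i(-1,3) = (-1 + i, 2 - 3i).
A real fundamental pair from Re and Im of e^((-4+i)t)v: X_1 = e^(-4t)(cos(t)·(-1,2) + sin(t)·(-1,3)), X_2 = e^(-4t)(sin(t)·(-1,2) - cos(t)·(-1,3)).
General solution: C_1X_1 + C_2X_2.

p(t) = -C_1e^(-4t)sin(t) - C_1e^(-4t)cos(t) - C_2e^(-4t)sin(t) + C_2e^(-4t)cos(t), q(t) = 3C_1e^(-4t)sin(t) + 2C_1e^(-4t)cos(t) + 2C_2e^(-4t)sin(t) - 3C_2e^(-4t)cos(t)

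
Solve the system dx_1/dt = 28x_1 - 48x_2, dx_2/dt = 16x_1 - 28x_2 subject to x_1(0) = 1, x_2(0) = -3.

Coefficient matrix A = [[28, -48], [16, -28]].
Characteristic polynomial det(A - λI) = λ^2 - 16 = 0.
Eigenvalues λ = 4, -4.
For λ=4: (A-λI) row 1 is [24, -48], so an eigenvector is (2, 1).
For λ=-4: (A-λI) row 1 is [32, -48], so an eigenvector is (-3, -2).
General solution: C_1e^(4t)(2,1) + C_2e^(-4t)(-3,-2).
Applying x_1(0)=1, x_2(0)=-3 gives C_1=11, C_2=7.

x_1(t) = 22e^(4t) - 21e^(-4t), x_2(t) = 11e^(4t) - 14e^(-4t)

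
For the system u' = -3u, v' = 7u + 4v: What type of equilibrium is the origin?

saddle

A = [[-3,0],[7,4]]; det(A-λI) = λ^2 - λ - 12.
λ = 4, -3: opposite signs.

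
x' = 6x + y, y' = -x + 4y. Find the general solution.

x(t) = -K_1e^(5t) - K_2te^(5t) + 2K_2e^(5t), y(t) = K_1e^(5t) + K_2te^(5t) - 3K_2e^(5t)

Coefficient matrix A = [[6, 1], [-1, 4]].
Characteristic polynomial det(A - λI) = λ^2 - 10λ + 25 = 0.
Single eigenvalue λ = 5 with algebraic multiplicity 2.
Eigenvector v = (-1,1); generalized eigenvector w with (A-λI)w=v is (2,-3).
General solution: e^(5t)[K_1·v + K_2·(t·v + w)].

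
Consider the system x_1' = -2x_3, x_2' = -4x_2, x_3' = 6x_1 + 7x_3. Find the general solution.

Coefficient matrix A = [[0, 0, -2], [0, -4, 0], [6, 0, 7]].
det(A - λI) = 0 gives eigenvalues λ = 4, -4, 3.
For λ=4: eigenvector (1,0,-2).
For λ=-4: eigenvector (0,1,0).
For λ=3: eigenvector (2,0,-3).
General solution: c_1e^(4t)(1,0,-2) + c_2e^(-4t)(0,1,0) + c_3e^(3t)(2,0,-3).

x_1(t) = c_1e^(4t) + 2c_3e^(3t), x_2(t) = c_2e^(-4t), x_3(t) = -2c_1e^(4t) - 3c_3e^(3t)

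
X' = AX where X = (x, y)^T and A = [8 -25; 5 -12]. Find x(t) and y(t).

Coefficient matrix A = [[8, -25], [5, -12]].
Characteristic polynomial det(A - λI) = λ^2 + 4λ + 29 = 0.
Eigenvalues λ = -2 ± 5i (complex conjugate pair).
For λ=-2+5i: an eigenvector is (2,1) - i(-1,0) = (2 + i, 1).
A real fundamental pair from Re and Im of e^((-2+5i)t)v: X_1 = e^(-2t)(cos(5t)·(2,1) + sin(5t)·(-1,0)), X_2 = e^(-2t)(sin(5t)·(2,1) - cos(5t)·(-1,0)).
General solution: C_1X_1 + C_2X_2.

x(t) = -C_1e^(-2t)sin(5t) + 2C_1e^(-2t)cos(5t) + 2C_2e^(-2t)sin(5t) + C_2e^(-2t)cos(5t), y(t) = C_1e^(-2t)cos(5t) + C_2e^(-2t)sin(5t)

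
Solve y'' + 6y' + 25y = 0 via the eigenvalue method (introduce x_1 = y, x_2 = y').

y(t) = C_1e^(-3t)cos(4t) + C_2e^(-3t)sin(4t)

Let x_1 = y, x_2 = y'. Then x_1' = x_2 and x_2' = -25x_1 - 6x_2.
A = [[0,1],[-25,-6]]; det(A-λI) = λ^2 + 6λ + 25.
Eigenvalues λ = -3 ± 4i.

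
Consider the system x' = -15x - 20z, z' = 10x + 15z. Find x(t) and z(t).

Coefficient matrix A = [[-15, -20], [10, 15]].
Characteristic polynomial det(A - λI) = λ^2 - 25 = 0.
Eigenvalues λ = -5, 5.
For λ=-5: (A-λI) row 1 is [-10, -20], so an eigenvector is (2, -1).
For λ=5: (A-λI) row 1 is [-20, -20], so an eigenvector is (-1, 1).
General solution: c_1e^(-5t)(2,-1) + c_2e^(5t)(-1,1).

x(t) = 2c_1e^(-5t) - c_2e^(5t), z(t) = -c_1e^(-5t) + c_2e^(5t)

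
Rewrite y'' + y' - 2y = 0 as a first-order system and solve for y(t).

y(t) = K_1e^(-2t) + K_2e^(t)

Let x_1 = y, x_2 = y'. Then x_1' = x_2 and x_2' = 2x_1 - x_2.
A = [[0,1],[2,-1]]; det(A-λI) = λ^2 + λ - 2.
Eigenvalues λ = -2, 1 with eigenvectors (1,-2), (1,1).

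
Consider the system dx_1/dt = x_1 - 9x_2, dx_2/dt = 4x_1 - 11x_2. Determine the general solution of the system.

x_1(t) = 3C_1e^(-5t) + 3C_2te^(-5t) - C_2e^(-5t), x_2(t) = 2C_1e^(-5t) + 2C_2te^(-5t) - C_2e^(-5t)

Coefficient matrix A = [[1, -9], [4, -11]].
Characteristic polynomial det(A - λI) = λ^2 + 10λ + 25 = 0.
Single eigenvalue λ = -5 with algebraic multiplicity 2.
Eigenvector v = (3,2); generalized eigenvector w with (A-λI)w=v is (-1,-1).
General solution: e^(-5t)[C_1·v + C_2·(t·v + w)].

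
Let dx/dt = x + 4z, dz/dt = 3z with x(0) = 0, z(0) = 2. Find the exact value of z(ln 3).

54

A = [[1,4],[0,3]]; eigenvalues λ = 3, 1.
Eigenvectors: (2,1) for λ=3, (-1,0) for λ=1.
From the initial condition, c_1 = 2, c_2 = 4.
z(ln 3) = (2)(3^3)(1) + (4)(3^1)(0) = 54.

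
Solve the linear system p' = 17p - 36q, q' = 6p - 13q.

p(t) = 2c_1e^(-t) + 3c_2e^(5t), q(t) = c_1e^(-t) + c_2e^(5t)

Coefficient matrix A = [[17, -36], [6, -13]].
Characteristic polynomial det(A - λI) = λ^2 - 4λ - 5 = 0.
Eigenvalues λ = -1, 5.
For λ=-1: (A-λI) row 1 is [18, -36], so an eigenvector is (2, 1).
For λ=5: (A-λI) row 1 is [12, -36], so an eigenvector is (3, 1).
General solution: c_1e^(-t)(2,1) + c_2e^(5t)(3,1).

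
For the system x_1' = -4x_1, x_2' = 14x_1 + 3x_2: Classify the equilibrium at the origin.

saddle

A = [[-4,0],[14,3]]; det(A-λI) = λ^2 + λ - 12.
λ = 3, -4: opposite signs.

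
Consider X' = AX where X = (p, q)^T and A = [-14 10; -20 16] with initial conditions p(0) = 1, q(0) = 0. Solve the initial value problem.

Coefficient matrix A = [[-14, 10], [-20, 16]].
Characteristic polynomial det(A - λI) = λ^2 - 2λ - 24 = 0.
Eigenvalues λ = -4, 6.
For λ=-4: (A-λI) row 1 is [-10, 10], so an eigenvector is (1, 1).
For λ=6: (A-λI) row 1 is [-20, 10], so an eigenvector is (-1, -2).
General solution: K_1e^(-4t)(1,1) + K_2e^(6t)(-1,-2).
Applying p(0)=1, q(0)=0 gives K_1=2, K_2=1.

p(t) = -e^(6t) + 2e^(-4t), q(t) = -2e^(6t) + 2e^(-4t)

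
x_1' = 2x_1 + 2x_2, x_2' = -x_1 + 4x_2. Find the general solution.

x_1(t) = C_1e^(3t)sin(t) - C_1e^(3t)cos(t) - C_2e^(3t)sin(t) - C_2e^(3t)cos(t), x_2(t) = C_1e^(3t)sin(t) - C_2e^(3t)cos(t)

Coefficient matrix A = [[2, 2], [-1, 4]].
Characteristic polynomial det(A - λI) = λ^2 - 6λ + 10 = 0.
Eigenvalues λ = 3 ± i (complex conjugate pair).
For λ=3+i: an eigenvector is (-1,0) - i(1,1) = (-1 - i, 0 - i).
A real fundamental pair from Re and Im of e^((3+i)t)v: X_1 = e^(3t)(cos(t)·(-1,0) + sin(t)·(1,1)), X_2 = e^(3t)(sin(t)·(-1,0) - cos(t)·(1,1)).
General solution: C_1X_1 + C_2X_2.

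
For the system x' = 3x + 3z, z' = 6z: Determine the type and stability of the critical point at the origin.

unstable node

A = [[3,3],[0,6]]; det(A-λI) = λ^2 - 9λ + 18.
λ = 3, 6: both positive.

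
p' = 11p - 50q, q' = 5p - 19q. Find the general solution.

Coefficient matrix A = [[11, -50], [5, -19]].
Characteristic polynomial det(A - λI) = λ^2 + 8λ + 41 = 0.
Eigenvalues λ = -4 ± 5i (complex conjugate pair).
For λ=-4+5i: an eigenvector is (-3,-1) - i(1,0) = (-3 - i, -1).
A real fundamental pair from Re and Im of e^((-4+5i)t)v: X_1 = e^(-4t)(cos(5t)·(-3,-1) + sin(5t)·(1,0)), X_2 = e^(-4t)(sin(5t)·(-3,-1) - cos(5t)·(1,0)).
General solution: c_1X_1 + c_2X_2.

p(t) = c_1e^(-4t)sin(5t) - 3c_1e^(-4t)cos(5t) - 3c_2e^(-4t)sin(5t) - c_2e^(-4t)cos(5t), q(t) = -c_1e^(-4t)cos(5t) - c_2e^(-4t)sin(5t)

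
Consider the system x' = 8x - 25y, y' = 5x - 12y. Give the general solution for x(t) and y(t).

x(t) = C_1e^(-2t)sin(5t) - 2C_1e^(-2t)cos(5t) - 2C_2e^(-2t)sin(5t) - C_2e^(-2t)cos(5t), y(t) = -C_1e^(-2t)cos(5t) - C_2e^(-2t)sin(5t)

Coefficient matrix A = [[8, -25], [5, -12]].
Characteristic polynomial det(A - λI) = λ^2 + 4λ + 29 = 0.
Eigenvalues λ = -2 ± 5i (complex conjugate pair).
For λ=-2+5i: an eigenvector is (-2,-1) - i(1,0) = (-2 - i, -1).
A real fundamental pair from Re and Im of e^((-2+5i)t)v: X_1 = e^(-2t)(cos(5t)·(-2,-1) + sin(5t)·(1,0)), X_2 = e^(-2t)(sin(5t)·(-2,-1) - cos(5t)·(1,0)).
General solution: C_1X_1 + C_2X_2.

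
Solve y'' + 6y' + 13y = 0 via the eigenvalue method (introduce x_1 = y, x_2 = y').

Let x_1 = y, x_2 = y'. Then x_1' = x_2 and x_2' = -13x_1 - 6x_2.
A = [[0,1],[-13,-6]]; det(A-λI) = λ^2 + 6λ + 13.
Eigenvalues λ = -3 ± 2i.

y(t) = C_1e^(-3t)cos(2t) + C_2e^(-3t)sin(2t)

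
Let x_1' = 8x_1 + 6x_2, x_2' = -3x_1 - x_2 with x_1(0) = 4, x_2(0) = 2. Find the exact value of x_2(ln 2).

A = [[8,6],[-3,-1]]; eigenvalues λ = 2, 5.
Eigenvectors: (-1,1) for λ=2, (2,-1) for λ=5.
From the initial condition, c_1 = 8, c_2 = 6.
x_2(ln 2) = (8)(2^2)(1) + (6)(2^5)(-1) = -160.

-160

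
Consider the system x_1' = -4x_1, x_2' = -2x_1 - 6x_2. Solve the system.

Coefficient matrix A = [[-4, 0], [-2, -6]].
Characteristic polynomial det(A - λI) = λ^2 + 10λ + 24 = 0.
Eigenvalues λ = -4, -6.
For λ=-4: (A-λI) row 2 is [-2, -2], so an eigenvector is (1, -1).
For λ=-6: (A-λI) row 1 is [2, 0], so an eigenvector is (0, 1).
General solution: c_1e^(-4t)(1,-1) + c_2e^(-6t)(0,1).

x_1(t) = c_1e^(-4t), x_2(t) = -c_1e^(-4t) + c_2e^(-6t)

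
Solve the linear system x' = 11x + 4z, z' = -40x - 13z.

x(t) = -K_1e^(-t)sin(4t) + K_2e^(-t)cos(4t), z(t) = 3K_1e^(-t)sin(4t) - K_1e^(-t)cos(4t) - K_2e^(-t)sin(4t) - 3K_2e^(-t)cos(4t)

Coefficient matrix A = [[11, 4], [-40, -13]].
Characteristic polynomial det(A - λI) = λ^2 + 2λ + 17 = 0.
Eigenvalues λ = -1 ± 4i (complex conjugate pair).
For λ=-1+4i: an eigenvector is (0,-1) - i(-1,3) = (0 + i, -1 - 3i).
A real fundamental pair from Re and Im of e^((-1+4i)t)v: X_1 = e^(-t)(cos(4t)·(0,-1) + sin(4t)·(-1,3)), X_2 = e^(-t)(sin(4t)·(0,-1) - cos(4t)·(-1,3)).
General solution: K_1X_1 + K_2X_2.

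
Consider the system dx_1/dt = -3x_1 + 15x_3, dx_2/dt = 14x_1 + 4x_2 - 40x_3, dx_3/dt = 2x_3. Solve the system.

Coefficient matrix A = [[-3, 0, 15], [14, 4, -40], [0, 0, 2]].
det(A - λI) = 0 gives eigenvalues λ = -3, 4, 2.
For λ=-3: eigenvector (1,-2,0).
For λ=4: eigenvector (0,1,0).
For λ=2: eigenvector (3,-1,1).
General solution: K_1e^(-3t)(1,-2,0) + K_2e^(4t)(0,1,0) + K_3e^(2t)(3,-1,1).

x_1(t) = K_1e^(-3t) + 3K_3e^(2t), x_2(t) = -2K_1e^(-3t) + K_2e^(4t) - K_3e^(2t), x_3(t) = K_3e^(2t)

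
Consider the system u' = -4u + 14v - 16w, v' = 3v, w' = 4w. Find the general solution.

Coefficient matrix A = [[-4, 14, -16], [0, 3, 0], [0, 0, 4]].
det(A - λI) = 0 gives eigenvalues λ = -4, 4, 3.
For λ=-4: eigenvector (1,0,0).
For λ=4: eigenvector (-2,0,1).
For λ=3: eigenvector (2,1,0).
General solution: C_1e^(-4t)(1,0,0) + C_2e^(4t)(-2,0,1) + C_3e^(3t)(2,1,0).

u(t) = C_1e^(-4t) - 2C_2e^(4t) + 2C_3e^(3t), v(t) = C_3e^(3t), w(t) = C_2e^(4t)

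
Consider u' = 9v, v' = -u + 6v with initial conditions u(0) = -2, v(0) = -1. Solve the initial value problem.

u(t) = -3te^(3t) - 2e^(3t), v(t) = -te^(3t) - e^(3t)

Coefficient matrix A = [[0, 9], [-1, 6]].
Characteristic polynomial det(A - λI) = λ^2 - 6λ + 9 = 0.
Single eigenvalue λ = 3 with algebraic multiplicity 2.
Eigenvector v = (3,1); generalized eigenvector w with (A-λI)w=v is (2,1).
General solution: e^(3t)[C_1·v + C_2·(t·v + w)].
Applying u(0)=-2, v(0)=-1 gives C_1=0, C_2=-1.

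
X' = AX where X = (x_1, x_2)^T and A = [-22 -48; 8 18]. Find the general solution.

x_1(t) = -3C_1e^(-6t) - 2C_2e^(2t), x_2(t) = C_1e^(-6t) + C_2e^(2t)

Coefficient matrix A = [[-22, -48], [8, 18]].
Characteristic polynomial det(A - λI) = λ^2 + 4λ - 12 = 0.
Eigenvalues λ = -6, 2.
For λ=-6: (A-λI) row 1 is [-16, -48], so an eigenvector is (-3, 1).
For λ=2: (A-λI) row 1 is [-24, -48], so an eigenvector is (-2, 1).
General solution: C_1e^(-6t)(-3,1) + C_2e^(2t)(-2,1).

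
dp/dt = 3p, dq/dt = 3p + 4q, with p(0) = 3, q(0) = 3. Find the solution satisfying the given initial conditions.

p(t) = 3e^(3t), q(t) = 12e^(4t) - 9e^(3t)

Coefficient matrix A = [[3, 0], [3, 4]].
Characteristic polynomial det(A - λI) = λ^2 - 7λ + 12 = 0.
Eigenvalues λ = 3, 4.
For λ=3: (A-λI) row 2 is [3, 1], so an eigenvector is (-1, 3).
For λ=4: (A-λI) row 1 is [-1, 0], so an eigenvector is (0, 1).
General solution: K_1e^(3t)(-1,3) + K_2e^(4t)(0,1).
Applying p(0)=3, q(0)=3 gives K_1=-3, K_2=12.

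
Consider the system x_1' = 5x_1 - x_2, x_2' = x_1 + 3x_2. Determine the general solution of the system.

Coefficient matrix A = [[5, -1], [1, 3]].
Characteristic polynomial det(A - λI) = λ^2 - 8λ + 16 = 0.
Single eigenvalue λ = 4 with algebraic multiplicity 2.
Eigenvector v = (-1,-1); generalized eigenvector w with (A-λI)w=v is (1,2).
General solution: e^(4t)[c_1·v + c_2·(t·v + w)].

x_1(t) = -c_1e^(4t) - c_2te^(4t) + c_2e^(4t), x_2(t) = -c_1e^(4t) - c_2te^(4t) + 2c_2e^(4t)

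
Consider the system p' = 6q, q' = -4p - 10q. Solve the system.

p(t) = 3C_1e^(-4t) + C_2e^(-6t), q(t) = -2C_1e^(-4t) - C_2e^(-6t)

Coefficient matrix A = [[0, 6], [-4, -10]].
Characteristic polynomial det(A - λI) = λ^2 + 10λ + 24 = 0.
Eigenvalues λ = -4, -6.
For λ=-4: (A-λI) row 1 is [4, 6], so an eigenvector is (3, -2).
For λ=-6: (A-λI) row 1 is [6, 6], so an eigenvector is (1, -1).
General solution: C_1e^(-4t)(3,-2) + C_2e^(-6t)(1,-1).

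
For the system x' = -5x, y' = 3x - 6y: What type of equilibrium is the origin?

stable node

A = [[-5,0],[3,-6]]; det(A-λI) = λ^2 + 11λ + 30.
λ = -5, -6: both negative.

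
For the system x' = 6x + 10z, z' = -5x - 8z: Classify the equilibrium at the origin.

A = [[6,10],[-5,-8]]; det(A-λI) = λ^2 + 2λ + 2.
λ = -1 ± i: negative real part.

stable spiral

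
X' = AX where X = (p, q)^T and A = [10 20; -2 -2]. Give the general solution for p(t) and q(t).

p(t) = -3c_1e^(4t)sin(2t) - c_1e^(4t)cos(2t) - c_2e^(4t)sin(2t) + 3c_2e^(4t)cos(2t), q(t) = c_1e^(4t)sin(2t) - c_2e^(4t)cos(2t)

Coefficient matrix A = [[10, 20], [-2, -2]].
Characteristic polynomial det(A - λI) = λ^2 - 8λ + 20 = 0.
Eigenvalues λ = 4 ± 2i (complex conjugate pair).
For λ=4+2i: an eigenvector is (-1,0) - i(-3,1) = (-1 + 3i, 0 - i).
A real fundamental pair from Re and Im of e^((4+2i)t)v: X_1 = e^(4t)(cos(2t)·(-1,0) + sin(2t)·(-3,1)), X_2 = e^(4t)(sin(2t)·(-1,0) - cos(2t)·(-3,1)).
General solution: c_1X_1 + c_2X_2.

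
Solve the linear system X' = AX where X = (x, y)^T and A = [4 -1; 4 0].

Coefficient matrix A = [[4, -1], [4, 0]].
Characteristic polynomial det(A - λI) = λ^2 - 4λ + 4 = 0.
Single eigenvalue λ = 2 with algebraic multiplicity 2.
Eigenvector v = (1,2); generalized eigenvector w with (A-λI)w=v is (1,1).
General solution: e^(2t)[c_1·v + c_2·(t·v + w)].

x(t) = c_1e^(2t) + c_2te^(2t) + c_2e^(2t), y(t) = 2c_1e^(2t) + 2c_2te^(2t) + c_2e^(2t)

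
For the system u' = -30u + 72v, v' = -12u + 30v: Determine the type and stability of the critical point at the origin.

saddle

A = [[-30,72],[-12,30]]; det(A-λI) = λ^2 - 36.
λ = -6, 6: opposite signs.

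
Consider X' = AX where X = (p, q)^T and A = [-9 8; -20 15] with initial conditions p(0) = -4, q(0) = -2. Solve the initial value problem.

Coefficient matrix A = [[-9, 8], [-20, 15]].
Characteristic polynomial det(A - λI) = λ^2 - 6λ + 25 = 0.
Eigenvalues λ = 3 ± 4i (complex conjugate pair).
For λ=3+4i: an eigenvector is (-1,-2) - i(-1,-1) = (-1 + i, -2 + i).
A real fundamental pair from Re and Im of e^((3+4i)t)v: X_1 = e^(3t)(cos(4t)·(-1,-2) + sin(4t)·(-1,-1)), X_2 = e^(3t)(sin(4t)·(-1,-2) - cos(4t)·(-1,-1)).
General solution: c_1X_1 + c_2X_2.
Applying p(0)=-4, q(0)=-2 gives c_1=-2, c_2=-6.

p(t) = 8e^(3t)sin(4t) - 4e^(3t)cos(4t), q(t) = 14e^(3t)sin(4t) - 2e^(3t)cos(4t)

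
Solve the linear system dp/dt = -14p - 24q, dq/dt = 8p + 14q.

p(t) = -3c_1e^(2t) - 2c_2e^(-2t), q(t) = 2c_1e^(2t) + c_2e^(-2t)

Coefficient matrix A = [[-14, -24], [8, 14]].
Characteristic polynomial det(A - λI) = λ^2 - 4 = 0.
Eigenvalues λ = 2, -2.
For λ=2: (A-λI) row 1 is [-16, -24], so an eigenvector is (-3, 2).
For λ=-2: (A-λI) row 1 is [-12, -24], so an eigenvector is (-2, 1).
General solution: c_1e^(2t)(-3,2) + c_2e^(-2t)(-2,1).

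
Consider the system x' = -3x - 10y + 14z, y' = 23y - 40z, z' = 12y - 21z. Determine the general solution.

Coefficient matrix A = [[-3, -10, 14], [0, 23, -40], [0, 12, -21]].
det(A - λI) = 0 gives eigenvalues λ = -3, 3, -1.
For λ=-3: eigenvector (1,0,0).
For λ=3: eigenvector (-1,2,1).
For λ=-1: eigenvector (-4,5,3).
General solution: c_1e^(-3t)(1,0,0) + c_2e^(3t)(-1,2,1) + c_3e^(-t)(-4,5,3).

x(t) = c_1e^(-3t) - c_2e^(3t) - 4c_3e^(-t), y(t) = 2c_2e^(3t) + 5c_3e^(-t), z(t) = c_2e^(3t) + 3c_3e^(-t)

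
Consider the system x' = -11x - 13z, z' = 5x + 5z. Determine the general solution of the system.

x(t) = 2C_1e^(-3t)sin(t) + 3C_1e^(-3t)cos(t) + 3C_2e^(-3t)sin(t) - 2C_2e^(-3t)cos(t), z(t) = -C_1e^(-3t)sin(t) - 2C_1e^(-3t)cos(t) - 2C_2e^(-3t)sin(t) + C_2e^(-3t)cos(t)

Coefficient matrix A = [[-11, -13], [5, 5]].
Characteristic polynomial det(A - λI) = λ^2 + 6λ + 10 = 0.
Eigenvalues λ = -3 ± i (complex conjugate pair).
For λ=-3+i: an eigenvector is (3,-2) - i(2,-1) = (3 - 2i, -2 + i).
A real fundamental pair from Re and Im of e^((-3+i)t)v: X_1 = e^(-3t)(cos(t)·(3,-2) + sin(t)·(2,-1)), X_2 = e^(-3t)(sin(t)·(3,-2) - cos(t)·(2,-1)).
General solution: C_1X_1 + C_2X_2.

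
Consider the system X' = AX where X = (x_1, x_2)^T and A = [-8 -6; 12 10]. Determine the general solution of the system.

Coefficient matrix A = [[-8, -6], [12, 10]].
Characteristic polynomial det(A - λI) = λ^2 - 2λ - 8 = 0.
Eigenvalues λ = 4, -2.
For λ=4: (A-λI) row 1 is [-12, -6], so an eigenvector is (1, -2).
For λ=-2: (A-λI) row 1 is [-6, -6], so an eigenvector is (1, -1).
General solution: C_1e^(4t)(1,-2) + C_2e^(-2t)(1,-1).

x_1(t) = C_1e^(4t) + C_2e^(-2t), x_2(t) = -2C_1e^(4t) - C_2e^(-2t)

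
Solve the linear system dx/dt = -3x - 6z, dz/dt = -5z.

x(t) = -3C_1e^(-5t) - C_2e^(-3t), z(t) = -C_1e^(-5t)

Coefficient matrix A = [[-3, -6], [0, -5]].
Characteristic polynomial det(A - λI) = λ^2 + 8λ + 15 = 0.
Eigenvalues λ = -5, -3.
For λ=-5: (A-λI) row 1 is [2, -6], so an eigenvector is (-3, -1).
For λ=-3: (A-λI) row 1 is [0, -6], so an eigenvector is (-1, 0).
General solution: C_1e^(-5t)(-3,-1) + C_2e^(-3t)(-1,0).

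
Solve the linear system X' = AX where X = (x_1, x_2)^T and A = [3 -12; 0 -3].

Coefficient matrix A = [[3, -12], [0, -3]].
Characteristic polynomial det(A - λI) = λ^2 - 9 = 0.
Eigenvalues λ = -3, 3.
For λ=-3: (A-λI) row 1 is [6, -12], so an eigenvector is (2, 1).
For λ=3: (A-λI) row 1 is [0, -12], so an eigenvector is (1, 0).
General solution: C_1e^(-3t)(2,1) + C_2e^(3t)(1,0).

x_1(t) = 2C_1e^(-3t) + C_2e^(3t), x_2(t) = C_1e^(-3t)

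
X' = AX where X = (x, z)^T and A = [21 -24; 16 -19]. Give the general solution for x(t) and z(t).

Coefficient matrix A = [[21, -24], [16, -19]].
Characteristic polynomial det(A - λI) = λ^2 - 2λ - 15 = 0.
Eigenvalues λ = 5, -3.
For λ=5: (A-λI) row 1 is [16, -24], so an eigenvector is (3, 2).
For λ=-3: (A-λI) row 1 is [24, -24], so an eigenvector is (-1, -1).
General solution: C_1e^(5t)(3,2) + C_2e^(-3t)(-1,-1).

x(t) = 3C_1e^(5t) - C_2e^(-3t), z(t) = 2C_1e^(5t) - C_2e^(-3t)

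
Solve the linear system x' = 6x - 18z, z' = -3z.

Coefficient matrix A = [[6, -18], [0, -3]].
Characteristic polynomial det(A - λI) = λ^2 - 3λ - 18 = 0.
Eigenvalues λ = 6, -3.
For λ=6: (A-λI) row 1 is [0, -18], so an eigenvector is (-1, 0).
For λ=-3: (A-λI) row 1 is [9, -18], so an eigenvector is (-2, -1).
General solution: K_1e^(6t)(-1,0) + K_2e^(-3t)(-2,-1).

x(t) = -K_1e^(6t) - 2K_2e^(-3t), z(t) = -K_2e^(-3t)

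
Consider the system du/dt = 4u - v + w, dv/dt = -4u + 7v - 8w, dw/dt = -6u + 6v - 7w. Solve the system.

Coefficient matrix A = [[4, -1, 1], [-4, 7, -8], [-6, 6, -7]].
det(A - λI) = 0 gives eigenvalues λ = 2, 3, -1.
For λ=2: eigenvector (-1,-4,-2).
For λ=3: eigenvector (1,1,0).
For λ=-1: eigenvector (0,1,1).
General solution: C_1e^(2t)(-1,-4,-2) + C_2e^(3t)(1,1,0) + C_3e^(-t)(0,1,1).

u(t) = -C_1e^(2t) + C_2e^(3t), v(t) = -4C_1e^(2t) + C_2e^(3t) + C_3e^(-t), w(t) = -2C_1e^(2t) + C_3e^(-t)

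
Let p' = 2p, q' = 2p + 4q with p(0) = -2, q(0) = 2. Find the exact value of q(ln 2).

8

A = [[2,0],[2,4]]; eigenvalues λ = 4, 2.
Eigenvectors: (0,1) for λ=4, (1,-1) for λ=2.
From the initial condition, c_1 = 0, c_2 = -2.
q(ln 2) = (0)(2^4)(1) + (-2)(2^2)(-1) = 8.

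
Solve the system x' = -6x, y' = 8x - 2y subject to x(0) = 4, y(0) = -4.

x(t) = 4e^(-6t), y(t) = 4e^(-2t) - 8e^(-6t)

Coefficient matrix A = [[-6, 0], [8, -2]].
Characteristic polynomial det(A - λI) = λ^2 + 8λ + 12 = 0.
Eigenvalues λ = -2, -6.
For λ=-2: (A-λI) row 1 is [-4, 0], so an eigenvector is (0, -1).
For λ=-6: (A-λI) row 2 is [8, 4], so an eigenvector is (-1, 2).
General solution: c_1e^(-2t)(0,-1) + c_2e^(-6t)(-1,2).
Applying x(0)=4, y(0)=-4 gives c_1=-4, c_2=-4.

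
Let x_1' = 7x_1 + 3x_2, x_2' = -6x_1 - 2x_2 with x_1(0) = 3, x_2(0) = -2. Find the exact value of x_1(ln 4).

A = [[7,3],[-6,-2]]; eigenvalues λ = 4, 1.
Eigenvectors: (1,-1) for λ=4, (1,-2) for λ=1.
From the initial condition, c_1 = 4, c_2 = -1.
x_1(ln 4) = (4)(4^4)(1) + (-1)(4^1)(1) = 1020.

1020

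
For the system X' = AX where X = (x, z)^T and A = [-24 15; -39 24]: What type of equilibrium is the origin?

A = [[-24,15],[-39,24]]; det(A-λI) = λ^2 + 9.
λ = 0 ± 3i: zero real part.

center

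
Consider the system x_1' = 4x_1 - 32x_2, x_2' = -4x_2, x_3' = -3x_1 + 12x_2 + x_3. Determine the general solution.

x_1(t) = K_1e^(4t) + 4K_2e^(-4t), x_2(t) = K_2e^(-4t), x_3(t) = -K_1e^(4t) + K_3e^(t)

Coefficient matrix A = [[4, -32, 0], [0, -4, 0], [-3, 12, 1]].
det(A - λI) = 0 gives eigenvalues λ = 4, -4, 1.
For λ=4: eigenvector (1,0,-1).
For λ=-4: eigenvector (4,1,0).
For λ=1: eigenvector (0,0,1).
General solution: K_1e^(4t)(1,0,-1) + K_2e^(-4t)(4,1,0) + K_3e^(t)(0,0,1).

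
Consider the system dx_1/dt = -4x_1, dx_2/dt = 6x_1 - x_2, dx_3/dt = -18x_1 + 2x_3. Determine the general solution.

x_1(t) = c_1e^(-4t), x_2(t) = -2c_1e^(-4t) + c_3e^(-t), x_3(t) = 3c_1e^(-4t) + c_2e^(2t)

Coefficient matrix A = [[-4, 0, 0], [6, -1, 0], [-18, 0, 2]].
det(A - λI) = 0 gives eigenvalues λ = -4, 2, -1.
For λ=-4: eigenvector (1,-2,3).
For λ=2: eigenvector (0,0,1).
For λ=-1: eigenvector (0,1,0).
General solution: c_1e^(-4t)(1,-2,3) + c_2e^(2t)(0,0,1) + c_3e^(-t)(0,1,0).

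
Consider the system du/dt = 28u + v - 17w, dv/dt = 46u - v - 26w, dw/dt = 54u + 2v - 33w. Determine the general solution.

Coefficient matrix A = [[28, 1, -17], [46, -1, -26], [54, 2, -33]].
det(A - λI) = 0 gives eigenvalues λ = -4, 1, -3.
For λ=-4: eigenvector (-1,-2,-2).
For λ=1: eigenvector (3,4,5).
For λ=-3: eigenvector (1,3,2).
General solution: K_1e^(-4t)(-1,-2,-2) + K_2e^(t)(3,4,5) + K_3e^(-3t)(1,3,2).

u(t) = -K_1e^(-4t) + 3K_2e^(t) + K_3e^(-3t), v(t) = -2K_1e^(-4t) + 4K_2e^(t) + 3K_3e^(-3t), w(t) = -2K_1e^(-4t) + 5K_2e^(t) + 2K_3e^(-3t)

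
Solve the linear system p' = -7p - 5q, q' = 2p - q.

Coefficient matrix A = [[-7, -5], [2, -1]].
Characteristic polynomial det(A - λI) = λ^2 + 8λ + 17 = 0.
Eigenvalues λ = -4 ± i (complex conjugate pair).
For λ=-4+i: an eigenvector is (1,-1) - i(2,-1) = (1 - 2i, -1 + i).
A real fundamental pair from Re and Im of e^((-4+i)t)v: X_1 = e^(-4t)(cos(t)·(1,-1) + sin(t)·(2,-1)), X_2 = e^(-4t)(sin(t)·(1,-1) - cos(t)·(2,-1)).
General solution: c_1X_1 + c_2X_2.

p(t) = 2c_1e^(-4t)sin(t) + c_1e^(-4t)cos(t) + c_2e^(-4t)sin(t) - 2c_2e^(-4t)cos(t), q(t) = -c_1e^(-4t)sin(t) - c_1e^(-4t)cos(t) - c_2e^(-4t)sin(t) + c_2e^(-4t)cos(t)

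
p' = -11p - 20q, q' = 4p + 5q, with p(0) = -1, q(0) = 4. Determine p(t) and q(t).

p(t) = -18e^(-3t)sin(4t) - e^(-3t)cos(4t), q(t) = 7e^(-3t)sin(4t) + 4e^(-3t)cos(4t)

Coefficient matrix A = [[-11, -20], [4, 5]].
Characteristic polynomial det(A - λI) = λ^2 + 6λ + 25 = 0.
Eigenvalues λ = -3 ± 4i (complex conjugate pair).
For λ=-3+4i: an eigenvector is (-2,1) - i(-1,0) = (-2 + i, 1).
A real fundamental pair from Re and Im of e^((-3+4i)t)v: X_1 = e^(-3t)(cos(4t)·(-2,1) + sin(4t)·(-1,0)), X_2 = e^(-3t)(sin(4t)·(-2,1) - cos(4t)·(-1,0)).
General solution: C_1X_1 + C_2X_2.
Applying p(0)=-1, q(0)=4 gives C_1=4, C_2=7.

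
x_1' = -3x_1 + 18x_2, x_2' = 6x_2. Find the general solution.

Coefficient matrix A = [[-3, 18], [0, 6]].
Characteristic polynomial det(A - λI) = λ^2 - 3λ - 18 = 0.
Eigenvalues λ = 6, -3.
For λ=6: (A-λI) row 1 is [-9, 18], so an eigenvector is (2, 1).
For λ=-3: (A-λI) row 1 is [0, 18], so an eigenvector is (1, 0).
General solution: C_1e^(6t)(2,1) + C_2e^(-3t)(1,0).

x_1(t) = 2C_1e^(6t) + C_2e^(-3t), x_2(t) = C_1e^(6t)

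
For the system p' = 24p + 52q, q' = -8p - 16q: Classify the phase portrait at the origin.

unstable spiral

A = [[24,52],[-8,-16]]; det(A-λI) = λ^2 - 8λ + 32.
λ = 4 ± 4i: positive real part.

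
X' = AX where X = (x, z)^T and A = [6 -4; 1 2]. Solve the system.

x(t) = 2K_1e^(4t) + 2K_2te^(4t) - K_2e^(4t), z(t) = K_1e^(4t) + K_2te^(4t) - K_2e^(4t)

Coefficient matrix A = [[6, -4], [1, 2]].
Characteristic polynomial det(A - λI) = λ^2 - 8λ + 16 = 0.
Single eigenvalue λ = 4 with algebraic multiplicity 2.
Eigenvector v = (2,1); generalized eigenvector w with (A-λI)w=v is (-1,-1).
General solution: e^(4t)[K_1·v + K_2·(t·v + w)].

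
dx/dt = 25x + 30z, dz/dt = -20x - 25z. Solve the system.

x(t) = -K_1e^(-5t) - 3K_2e^(5t), z(t) = K_1e^(-5t) + 2K_2e^(5t)

Coefficient matrix A = [[25, 30], [-20, -25]].
Characteristic polynomial det(A - λI) = λ^2 - 25 = 0.
Eigenvalues λ = -5, 5.
For λ=-5: (A-λI) row 1 is [30, 30], so an eigenvector is (-1, 1).
For λ=5: (A-λI) row 1 is [20, 30], so an eigenvector is (-3, 2).
General solution: K_1e^(-5t)(-1,1) + K_2e^(5t)(-3,2).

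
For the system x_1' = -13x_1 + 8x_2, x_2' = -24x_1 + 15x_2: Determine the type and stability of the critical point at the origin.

A = [[-13,8],[-24,15]]; det(A-λI) = λ^2 - 2λ - 3.
λ = 3, -1: opposite signs.

saddle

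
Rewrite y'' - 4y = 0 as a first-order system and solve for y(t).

Let x_1 = y, x_2 = y'. Then x_1' = x_2 and x_2' = 4x_1.
A = [[0,1],[4,0]]; det(A-λI) = λ^2 - 4.
Eigenvalues λ = -2, 2 with eigenvectors (1,-2), (1,2).

y(t) = c_1e^(-2t) + c_2e^(2t)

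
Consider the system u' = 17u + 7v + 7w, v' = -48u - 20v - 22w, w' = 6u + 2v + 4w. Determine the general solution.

u(t) = c_1e^(-4t) + c_3e^(3t), v(t) = -3c_1e^(-4t) - c_2e^(2t) - 4c_3e^(3t), w(t) = c_2e^(2t) + 2c_3e^(3t)

Coefficient matrix A = [[17, 7, 7], [-48, -20, -22], [6, 2, 4]].
det(A - λI) = 0 gives eigenvalues λ = -4, 2, 3.
For λ=-4: eigenvector (1,-3,0).
For λ=2: eigenvector (0,-1,1).
For λ=3: eigenvector (1,-4,2).
General solution: c_1e^(-4t)(1,-3,0) + c_2e^(2t)(0,-1,1) + c_3e^(3t)(1,-4,2).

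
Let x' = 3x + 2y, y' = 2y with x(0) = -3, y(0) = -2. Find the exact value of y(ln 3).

-18

A = [[3,2],[0,2]]; eigenvalues λ = 2, 3.
Eigenvectors: (-2,1) for λ=2, (-1,0) for λ=3.
From the initial condition, c_1 = -2, c_2 = 7.
y(ln 3) = (-2)(3^2)(1) + (7)(3^3)(0) = -18.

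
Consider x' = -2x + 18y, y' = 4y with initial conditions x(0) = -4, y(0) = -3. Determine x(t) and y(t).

x(t) = -9e^(4t) + 5e^(-2t), y(t) = -3e^(4t)

Coefficient matrix A = [[-2, 18], [0, 4]].
Characteristic polynomial det(A - λI) = λ^2 - 2λ - 8 = 0.
Eigenvalues λ = -2, 4.
For λ=-2: (A-λI) row 1 is [0, 18], so an eigenvector is (1, 0).
For λ=4: (A-λI) row 1 is [-6, 18], so an eigenvector is (3, 1).
General solution: C_1e^(-2t)(1,0) + C_2e^(4t)(3,1).
Applying x(0)=-4, y(0)=-3 gives C_1=5, C_2=-3.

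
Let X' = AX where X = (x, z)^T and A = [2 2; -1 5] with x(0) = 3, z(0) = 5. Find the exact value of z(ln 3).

A = [[2,2],[-1,5]]; eigenvalues λ = 3, 4.
Eigenvectors: (-2,-1) for λ=3, (1,1) for λ=4.
From the initial condition, c_1 = 2, c_2 = 7.
z(ln 3) = (2)(3^3)(-1) + (7)(3^4)(1) = 513.

513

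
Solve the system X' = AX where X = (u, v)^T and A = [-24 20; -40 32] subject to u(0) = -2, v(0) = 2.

Coefficient matrix A = [[-24, 20], [-40, 32]].
Characteristic polynomial det(A - λI) = λ^2 - 8λ + 32 = 0.
Eigenvalues λ = 4 ± 4i (complex conjugate pair).
For λ=4+4i: an eigenvector is (1,1) - i(-2,-3) = (1 + 2i, 1 + 3i).
A real fundamental pair from Re and Im of e^((4+4i)t)v: X_1 = e^(4t)(cos(4t)·(1,1) + sin(4t)·(-2,-3)), X_2 = e^(4t)(sin(4t)·(1,1) - cos(4t)·(-2,-3)).
General solution: K_1X_1 + K_2X_2.
Applying u(0)=-2, v(0)=2 gives K_1=-10, K_2=4.

u(t) = 24e^(4t)sin(4t) - 2e^(4t)cos(4t), v(t) = 34e^(4t)sin(4t) + 2e^(4t)cos(4t)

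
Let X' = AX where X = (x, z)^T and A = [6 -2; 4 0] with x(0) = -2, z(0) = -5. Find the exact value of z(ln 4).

160

A = [[6,-2],[4,0]]; eigenvalues λ = 4, 2.
Eigenvectors: (1,1) for λ=4, (1,2) for λ=2.
From the initial condition, c_1 = 1, c_2 = -3.
z(ln 4) = (1)(4^4)(1) + (-3)(4^2)(2) = 160.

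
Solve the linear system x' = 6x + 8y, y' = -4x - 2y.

Coefficient matrix A = [[6, 8], [-4, -2]].
Characteristic polynomial det(A - λI) = λ^2 - 4λ + 20 = 0.
Eigenvalues λ = 2 ± 4i (complex conjugate pair).
For λ=2+4i: an eigenvector is (-1,1) - i(1,0) = (-1 - i, 1).
A real fundamental pair from Re and Im of e^((2+4i)t)v: X_1 = e^(2t)(cos(4t)·(-1,1) + sin(4t)·(1,0)), X_2 = e^(2t)(sin(4t)·(-1,1) - cos(4t)·(1,0)).
General solution: K_1X_1 + K_2X_2.

x(t) = K_1e^(2t)sin(4t) - K_1e^(2t)cos(4t) - K_2e^(2t)sin(4t) - K_2e^(2t)cos(4t), y(t) = K_1e^(2t)cos(4t) + K_2e^(2t)sin(4t)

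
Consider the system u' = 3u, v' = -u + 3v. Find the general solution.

u(t) = -K_2e^(3t), v(t) = K_1e^(3t) + K_2te^(3t) + 2K_2e^(3t)

Coefficient matrix A = [[3, 0], [-1, 3]].
Characteristic polynomial det(A - λI) = λ^2 - 6λ + 9 = 0.
Single eigenvalue λ = 3 with algebraic multiplicity 2.
Eigenvector v = (0,1); generalized eigenvector w with (A-λI)w=v is (-1,2).
General solution: e^(3t)[K_1·v + K_2·(t·v + w)].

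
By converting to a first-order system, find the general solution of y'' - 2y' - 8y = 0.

Let x_1 = y, x_2 = y'. Then x_1' = x_2 and x_2' = 8x_1 + 2x_2.
A = [[0,1],[8,2]]; det(A-λI) = λ^2 - 2λ - 8.
Eigenvalues λ = 4, -2 with eigenvectors (1,4), (1,-2).

y(t) = C_1e^(4t) + C_2e^(-2t)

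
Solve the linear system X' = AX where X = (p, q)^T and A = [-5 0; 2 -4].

p(t) = C_1e^(-5t), q(t) = -2C_1e^(-5t) + C_2e^(-4t)

Coefficient matrix A = [[-5, 0], [2, -4]].
Characteristic polynomial det(A - λI) = λ^2 + 9λ + 20 = 0.
Eigenvalues λ = -5, -4.
For λ=-5: (A-λI) row 2 is [2, 1], so an eigenvector is (1, -2).
For λ=-4: (A-λI) row 1 is [-1, 0], so an eigenvector is (0, 1).
General solution: C_1e^(-5t)(1,-2) + C_2e^(-4t)(0,1).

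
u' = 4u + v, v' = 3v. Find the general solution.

u(t) = C_1e^(3t) + C_2e^(4t), v(t) = -C_1e^(3t)

Coefficient matrix A = [[4, 1], [0, 3]].
Characteristic polynomial det(A - λI) = λ^2 - 7λ + 12 = 0.
Eigenvalues λ = 3, 4.
For λ=3: (A-λI) row 1 is [1, 1], so an eigenvector is (1, -1).
For λ=4: (A-λI) row 1 is [0, 1], so an eigenvector is (1, 0).
General solution: C_1e^(3t)(1,-1) + C_2e^(4t)(1,0).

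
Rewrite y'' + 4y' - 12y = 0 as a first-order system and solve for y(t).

Let x_1 = y, x_2 = y'. Then x_1' = x_2 and x_2' = 12x_1 - 4x_2.
A = [[0,1],[12,-4]]; det(A-λI) = λ^2 + 4λ - 12.
Eigenvalues λ = -6, 2 with eigenvectors (1,-6), (1,2).

y(t) = c_1e^(-6t) + c_2e^(2t)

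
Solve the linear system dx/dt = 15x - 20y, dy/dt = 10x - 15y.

x(t) = -2K_1e^(5t) + K_2e^(-5t), y(t) = -K_1e^(5t) + K_2e^(-5t)

Coefficient matrix A = [[15, -20], [10, -15]].
Characteristic polynomial det(A - λI) = λ^2 - 25 = 0.
Eigenvalues λ = 5, -5.
For λ=5: (A-λI) row 1 is [10, -20], so an eigenvector is (-2, -1).
For λ=-5: (A-λI) row 1 is [20, -20], so an eigenvector is (1, 1).
General solution: K_1e^(5t)(-2,-1) + K_2e^(-5t)(1,1).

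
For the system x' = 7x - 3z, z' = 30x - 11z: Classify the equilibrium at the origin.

A = [[7,-3],[30,-11]]; det(A-λI) = λ^2 + 4λ + 13.
λ = -2 ± 3i: negative real part.

stable spiral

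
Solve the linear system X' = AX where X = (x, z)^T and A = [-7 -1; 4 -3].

Coefficient matrix A = [[-7, -1], [4, -3]].
Characteristic polynomial det(A - λI) = λ^2 + 10λ + 25 = 0.
Single eigenvalue λ = -5 with algebraic multiplicity 2.
Eigenvector v = (1,-2); generalized eigenvector w with (A-λI)w=v is (1,-3).
General solution: e^(-5t)[c_1·v + c_2·(t·v + w)].

x(t) = c_1e^(-5t) + c_2te^(-5t) + c_2e^(-5t), z(t) = -2c_1e^(-5t) - 2c_2te^(-5t) - 3c_2e^(-5t)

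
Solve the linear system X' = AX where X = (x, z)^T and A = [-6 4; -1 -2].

Coefficient matrix A = [[-6, 4], [-1, -2]].
Characteristic polynomial det(A - λI) = λ^2 + 8λ + 16 = 0.
Single eigenvalue λ = -4 with algebraic multiplicity 2.
Eigenvector v = (-2,-1); generalized eigenvector w with (A-λI)w=v is (1,0).
General solution: e^(-4t)[c_1·v + c_2·(t·v + w)].

x(t) = -2c_1e^(-4t) - 2c_2te^(-4t) + c_2e^(-4t), z(t) = -c_1e^(-4t) - c_2te^(-4t)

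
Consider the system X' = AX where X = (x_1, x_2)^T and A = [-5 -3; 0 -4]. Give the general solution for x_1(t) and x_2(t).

Coefficient matrix A = [[-5, -3], [0, -4]].
Characteristic polynomial det(A - λI) = λ^2 + 9λ + 20 = 0.
Eigenvalues λ = -5, -4.
For λ=-5: (A-λI) row 1 is [0, -3], so an eigenvector is (1, 0).
For λ=-4: (A-λI) row 1 is [-1, -3], so an eigenvector is (3, -1).
General solution: C_1e^(-5t)(1,0) + C_2e^(-4t)(3,-1).

x_1(t) = C_1e^(-5t) + 3C_2e^(-4t), x_2(t) = -C_2e^(-4t)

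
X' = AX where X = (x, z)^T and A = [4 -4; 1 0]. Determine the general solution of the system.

Coefficient matrix A = [[4, -4], [1, 0]].
Characteristic polynomial det(A - λI) = λ^2 - 4λ + 4 = 0.
Single eigenvalue λ = 2 with algebraic multiplicity 2.
Eigenvector v = (-2,-1); generalized eigenvector w with (A-λI)w=v is (3,2).
General solution: e^(2t)[K_1·v + K_2·(t·v + w)].

x(t) = -2K_1e^(2t) - 2K_2te^(2t) + 3K_2e^(2t), z(t) = -K_1e^(2t) - K_2te^(2t) + 2K_2e^(2t)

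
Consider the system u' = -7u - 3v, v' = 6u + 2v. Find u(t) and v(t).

u(t) = c_1e^(-t) - c_2e^(-4t), v(t) = -2c_1e^(-t) + c_2e^(-4t)

Coefficient matrix A = [[-7, -3], [6, 2]].
Characteristic polynomial det(A - λI) = λ^2 + 5λ + 4 = 0.
Eigenvalues λ = -1, -4.
For λ=-1: (A-λI) row 1 is [-6, -3], so an eigenvector is (1, -2).
For λ=-4: (A-λI) row 1 is [-3, -3], so an eigenvector is (-1, 1).
General solution: c_1e^(-t)(1,-2) + c_2e^(-4t)(-1,1).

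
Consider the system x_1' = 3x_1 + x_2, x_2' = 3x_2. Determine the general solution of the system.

x_1(t) = -K_1e^(3t) - K_2te^(3t) + 2K_2e^(3t), x_2(t) = -K_2e^(3t)

Coefficient matrix A = [[3, 1], [0, 3]].
Characteristic polynomial det(A - λI) = λ^2 - 6λ + 9 = 0.
Single eigenvalue λ = 3 with algebraic multiplicity 2.
Eigenvector v = (-1,0); generalized eigenvector w with (A-λI)w=v is (2,-1).
General solution: e^(3t)[K_1·v + K_2·(t·v + w)].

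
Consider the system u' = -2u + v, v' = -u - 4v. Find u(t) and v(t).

u(t) = -c_1e^(-3t) - c_2te^(-3t) - 3c_2e^(-3t), v(t) = c_1e^(-3t) + c_2te^(-3t) + 2c_2e^(-3t)

Coefficient matrix A = [[-2, 1], [-1, -4]].
Characteristic polynomial det(A - λI) = λ^2 + 6λ + 9 = 0.
Single eigenvalue λ = -3 with algebraic multiplicity 2.
Eigenvector v = (-1,1); generalized eigenvector w with (A-λI)w=v is (-3,2).
General solution: e^(-3t)[c_1·v + c_2·(t·v + w)].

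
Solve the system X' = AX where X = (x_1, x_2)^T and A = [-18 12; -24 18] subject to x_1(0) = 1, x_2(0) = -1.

Coefficient matrix A = [[-18, 12], [-24, 18]].
Characteristic polynomial det(A - λI) = λ^2 - 36 = 0.
Eigenvalues λ = 6, -6.
For λ=6: (A-λI) row 1 is [-24, 12], so an eigenvector is (-1, -2).
For λ=-6: (A-λI) row 1 is [-12, 12], so an eigenvector is (-1, -1).
General solution: C_1e^(6t)(-1,-2) + C_2e^(-6t)(-1,-1).
Applying x_1(0)=1, x_2(0)=-1 gives C_1=2, C_2=-3.

x_1(t) = -2e^(6t) + 3e^(-6t), x_2(t) = -4e^(6t) + 3e^(-6t)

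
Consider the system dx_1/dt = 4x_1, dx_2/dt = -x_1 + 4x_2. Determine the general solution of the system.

Coefficient matrix A = [[4, 0], [-1, 4]].
Characteristic polynomial det(A - λI) = λ^2 - 8λ + 16 = 0.
Single eigenvalue λ = 4 with algebraic multiplicity 2.
Eigenvector v = (0,-1); generalized eigenvector w with (A-λI)w=v is (1,-2).
General solution: e^(4t)[c_1·v + c_2·(t·v + w)].

x_1(t) = c_2e^(4t), x_2(t) = -c_1e^(4t) - c_2te^(4t) - 2c_2e^(4t)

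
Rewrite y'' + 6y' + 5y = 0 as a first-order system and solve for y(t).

Let x_1 = y, x_2 = y'. Then x_1' = x_2 and x_2' = -5x_1 - 6x_2.
A = [[0,1],[-5,-6]]; det(A-λI) = λ^2 + 6λ + 5.
Eigenvalues λ = -1, -5 with eigenvectors (1,-1), (1,-5).

y(t) = K_1e^(-t) + K_2e^(-5t)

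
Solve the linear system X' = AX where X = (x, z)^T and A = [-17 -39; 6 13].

x(t) = -2c_1e^(-2t)sin(3t) + 3c_1e^(-2t)cos(3t) + 3c_2e^(-2t)sin(3t) + 2c_2e^(-2t)cos(3t), z(t) = c_1e^(-2t)sin(3t) - c_1e^(-2t)cos(3t) - c_2e^(-2t)sin(3t) - c_2e^(-2t)cos(3t)

Coefficient matrix A = [[-17, -39], [6, 13]].
Characteristic polynomial det(A - λI) = λ^2 + 4λ + 13 = 0.
Eigenvalues λ = -2 ± 3i (complex conjugate pair).
For λ=-2+3i: an eigenvector is (3,-1) - i(-2,1) = (3 + 2i, -1 - i).
A real fundamental pair from Re and Im of e^((-2+3i)t)v: X_1 = e^(-2t)(cos(3t)·(3,-1) + sin(3t)·(-2,1)), X_2 = e^(-2t)(sin(3t)·(3,-1) - cos(3t)·(-2,1)).
General solution: c_1X_1 + c_2X_2.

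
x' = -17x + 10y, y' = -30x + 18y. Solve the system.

Coefficient matrix A = [[-17, 10], [-30, 18]].
Characteristic polynomial det(A - λI) = λ^2 - λ - 6 = 0.
Eigenvalues λ = -2, 3.
For λ=-2: (A-λI) row 1 is [-15, 10], so an eigenvector is (2, 3).
For λ=3: (A-λI) row 1 is [-20, 10], so an eigenvector is (1, 2).
General solution: K_1e^(-2t)(2,3) + K_2e^(3t)(1,2).

x(t) = 2K_1e^(-2t) + K_2e^(3t), y(t) = 3K_1e^(-2t) + 2K_2e^(3t)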